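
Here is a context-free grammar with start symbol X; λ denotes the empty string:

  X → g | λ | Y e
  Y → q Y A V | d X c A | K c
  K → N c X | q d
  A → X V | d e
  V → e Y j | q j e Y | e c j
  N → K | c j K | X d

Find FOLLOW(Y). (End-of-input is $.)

{ c, d, e, g, j, q }

In X → Y e: add FIRST(e) = { e }.
In Y → q Y A V: add FIRST(A V) = { c, d, e, g, q }.
In V → e Y j: add FIRST(j) = { j }.
In V → q j e Y: Y is at the end, add FOLLOW(V) = { c, d, e, g, j, q }.
Union: FOLLOW(Y) = { c, d, e, g, j, q }.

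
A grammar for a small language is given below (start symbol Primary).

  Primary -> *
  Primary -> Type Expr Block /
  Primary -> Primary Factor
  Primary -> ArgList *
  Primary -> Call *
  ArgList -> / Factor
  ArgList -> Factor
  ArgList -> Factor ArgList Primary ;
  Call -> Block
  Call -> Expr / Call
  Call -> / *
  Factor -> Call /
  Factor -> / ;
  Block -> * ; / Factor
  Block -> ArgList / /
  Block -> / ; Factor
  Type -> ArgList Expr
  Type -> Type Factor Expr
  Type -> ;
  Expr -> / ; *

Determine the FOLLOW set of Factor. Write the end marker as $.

{ $, *, /, ; }

In Primary -> Primary Factor: Factor is at the end, add FOLLOW(Primary) = { $, *, /, ; }.
In ArgList -> / Factor: Factor is at the end, add FOLLOW(ArgList) = { *, /, ; }.
In ArgList -> Factor: Factor is at the end, add FOLLOW(ArgList) = { *, /, ; }.
In ArgList -> Factor ArgList Primary ;: add FIRST(ArgList Primary ;) = { *, / }.
In Block -> * ; / Factor: Factor is at the end, add FOLLOW(Block) = { *, / }.
In Block -> / ; Factor: Factor is at the end, add FOLLOW(Block) = { *, / }.
In Type -> Type Factor Expr: add FIRST(Expr) = { / }.
Union: FOLLOW(Factor) = { $, *, /, ; }.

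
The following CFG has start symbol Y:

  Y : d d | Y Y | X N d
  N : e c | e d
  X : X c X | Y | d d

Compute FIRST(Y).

{ d }

Y : d d contributes {d}.
From Y : Y Y: add FIRST(Y) = { d }.
From Y : X N d: add FIRST(X) = { d }.
Union: FIRST(Y) = { d }.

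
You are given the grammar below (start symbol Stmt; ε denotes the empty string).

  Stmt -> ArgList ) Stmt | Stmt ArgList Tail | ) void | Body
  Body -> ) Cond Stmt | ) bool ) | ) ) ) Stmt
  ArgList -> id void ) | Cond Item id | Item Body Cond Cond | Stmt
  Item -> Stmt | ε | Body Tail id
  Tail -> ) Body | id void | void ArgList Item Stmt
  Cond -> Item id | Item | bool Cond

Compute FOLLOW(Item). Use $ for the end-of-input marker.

{ ), bool, id, void }

In ArgList -> Cond Item id: add FIRST(id) = { id }.
In ArgList -> Item Body Cond Cond: add FIRST(Body Cond Cond) = { ) }.
In Tail -> void ArgList Item Stmt: add FIRST(Stmt) = { ), bool, id }.
In Cond -> Item id: add FIRST(id) = { id }.
In Cond -> Item: Item is at the end, add FOLLOW(Cond) = { ), bool, id, void }.
Union: FOLLOW(Item) = { ), bool, id, void }.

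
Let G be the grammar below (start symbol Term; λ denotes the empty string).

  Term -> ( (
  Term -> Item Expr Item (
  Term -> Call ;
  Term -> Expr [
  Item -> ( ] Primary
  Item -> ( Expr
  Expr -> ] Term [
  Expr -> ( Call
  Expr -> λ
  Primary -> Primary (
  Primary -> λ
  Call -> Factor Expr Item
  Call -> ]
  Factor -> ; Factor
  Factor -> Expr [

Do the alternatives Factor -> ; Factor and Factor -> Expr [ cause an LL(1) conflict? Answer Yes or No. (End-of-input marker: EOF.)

No

FIRST(; Factor) = { ; } and FIRST(Expr [) = { (, [, ] }.
The FIRST sets are disjoint and neither alternative is nullable — no conflict.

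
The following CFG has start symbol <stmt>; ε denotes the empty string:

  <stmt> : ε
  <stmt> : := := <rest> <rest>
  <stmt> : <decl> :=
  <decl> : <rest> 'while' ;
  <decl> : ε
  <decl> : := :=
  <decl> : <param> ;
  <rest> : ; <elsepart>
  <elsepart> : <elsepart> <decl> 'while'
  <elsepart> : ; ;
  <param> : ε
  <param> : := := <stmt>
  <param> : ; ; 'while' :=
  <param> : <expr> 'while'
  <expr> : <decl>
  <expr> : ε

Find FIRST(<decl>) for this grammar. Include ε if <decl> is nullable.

From <decl> : <rest> 'while' ;: add FIRST(<rest>) = { ; }.
<decl> : ε contributes ε.
<decl> : := := contributes {:=}.
From <decl> : <param> ;: <param> nullable, take FIRST(<param>) ∪ {;} = { 'while', :=, ; }.
Union: FIRST(<decl>) = { 'while', :=, ;, ε }.

{ 'while', :=, ;, ε }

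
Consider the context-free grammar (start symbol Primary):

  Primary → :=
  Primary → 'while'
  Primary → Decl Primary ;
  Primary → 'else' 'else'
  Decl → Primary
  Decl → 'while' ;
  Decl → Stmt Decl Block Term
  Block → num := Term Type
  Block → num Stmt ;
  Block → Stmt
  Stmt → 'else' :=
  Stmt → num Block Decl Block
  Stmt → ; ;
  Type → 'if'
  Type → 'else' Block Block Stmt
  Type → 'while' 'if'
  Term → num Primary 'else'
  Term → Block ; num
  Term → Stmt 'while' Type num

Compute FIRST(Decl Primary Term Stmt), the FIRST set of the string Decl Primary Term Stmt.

Add FIRST(Decl) = { 'else', 'while', :=, ;, num }; Decl is not nullable, stop.

{ 'else', 'while', :=, ;, num }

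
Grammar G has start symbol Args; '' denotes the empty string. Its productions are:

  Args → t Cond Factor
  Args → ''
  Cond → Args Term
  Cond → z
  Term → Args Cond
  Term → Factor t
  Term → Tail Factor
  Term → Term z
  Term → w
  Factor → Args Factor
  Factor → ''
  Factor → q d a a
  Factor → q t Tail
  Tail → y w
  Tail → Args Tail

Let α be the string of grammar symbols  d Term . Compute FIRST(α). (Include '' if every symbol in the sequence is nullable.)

{ d }

d is a terminal; add {d} and stop.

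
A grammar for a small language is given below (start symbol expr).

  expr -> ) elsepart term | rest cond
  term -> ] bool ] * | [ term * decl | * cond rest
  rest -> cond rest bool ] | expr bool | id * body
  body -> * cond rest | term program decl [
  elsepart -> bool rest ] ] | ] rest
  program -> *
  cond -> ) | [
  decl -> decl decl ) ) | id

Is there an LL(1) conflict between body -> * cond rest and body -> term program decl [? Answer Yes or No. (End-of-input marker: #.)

Yes

FIRST(* cond rest) = { * } and FIRST(term program decl [) = { *, [, ] }.
Both contain *, so the two alternatives are not disjoint — LL(1) conflict.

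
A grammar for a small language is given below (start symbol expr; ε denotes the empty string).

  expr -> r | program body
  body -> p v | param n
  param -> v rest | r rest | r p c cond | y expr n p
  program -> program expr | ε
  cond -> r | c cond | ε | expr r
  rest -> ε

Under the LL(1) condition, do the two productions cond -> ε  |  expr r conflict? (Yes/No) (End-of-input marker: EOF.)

No

FIRST(ε) = { ε } and FIRST(expr r) = { p, r, v, y }.
The first is nullable but FOLLOW(cond) = { n } is disjoint from FIRST of the second.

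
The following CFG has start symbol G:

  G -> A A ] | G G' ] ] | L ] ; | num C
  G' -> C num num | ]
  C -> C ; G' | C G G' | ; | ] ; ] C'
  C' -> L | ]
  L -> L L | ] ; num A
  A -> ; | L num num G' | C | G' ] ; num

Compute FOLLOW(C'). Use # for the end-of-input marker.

In C -> ] ; ] C': C' is at the end, add FOLLOW(C) = { #, ;, ], num }.
Union: FOLLOW(C') = { #, ;, ], num }.

{ #, ;, ], num }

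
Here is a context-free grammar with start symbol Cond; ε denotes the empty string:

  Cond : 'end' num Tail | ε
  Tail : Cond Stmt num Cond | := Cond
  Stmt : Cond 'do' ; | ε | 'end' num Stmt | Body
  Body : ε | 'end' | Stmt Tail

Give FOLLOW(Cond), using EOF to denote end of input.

{ EOF, 'do', 'end', :=, num }

Cond is the start symbol, so EOF ∈ FOLLOW(Cond).
In Tail : Cond Stmt num Cond: add FIRST(Stmt num Cond) = { 'do', 'end', :=, num }.
In Tail : Cond Stmt num Cond: Cond is at the end, add FOLLOW(Tail) = { EOF, 'do', 'end', :=, num }.
In Tail : := Cond: Cond is at the end, add FOLLOW(Tail) = { EOF, 'do', 'end', :=, num }.
In Stmt : Cond 'do' ;: add FIRST('do' ;) = { 'do' }.
Union: FOLLOW(Cond) = { EOF, 'do', 'end', :=, num }.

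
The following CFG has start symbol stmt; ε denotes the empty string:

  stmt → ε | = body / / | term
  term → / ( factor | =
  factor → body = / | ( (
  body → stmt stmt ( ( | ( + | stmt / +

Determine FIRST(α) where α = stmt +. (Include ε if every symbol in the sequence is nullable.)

Add FIRST(stmt)\{ε} = { /, = }; stmt is nullable, continue.
+ is a terminal; add {+} and stop.

{ +, /, = }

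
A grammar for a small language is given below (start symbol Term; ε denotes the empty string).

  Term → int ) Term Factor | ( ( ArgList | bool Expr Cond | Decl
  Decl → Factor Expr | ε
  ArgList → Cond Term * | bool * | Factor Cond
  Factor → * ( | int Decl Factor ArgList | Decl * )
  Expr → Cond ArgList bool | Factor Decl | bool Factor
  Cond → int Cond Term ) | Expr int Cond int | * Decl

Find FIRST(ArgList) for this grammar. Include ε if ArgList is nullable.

{ *, bool, int }

From ArgList → Cond Term *: add FIRST(Cond) = { *, bool, int }.
ArgList → bool * contributes {bool}.
From ArgList → Factor Cond: add FIRST(Factor) = { *, int }.
Union: FIRST(ArgList) = { *, bool, int }.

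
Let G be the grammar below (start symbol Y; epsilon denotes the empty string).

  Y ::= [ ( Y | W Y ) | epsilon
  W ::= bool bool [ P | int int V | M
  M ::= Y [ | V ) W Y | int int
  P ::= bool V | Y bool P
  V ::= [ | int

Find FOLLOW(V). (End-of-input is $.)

In W ::= int int V: V is at the end, add FOLLOW(W) = { ), [, bool, int }.
In M ::= V ) W Y: add FIRST() W Y) = { ) }.
In P ::= bool V: V is at the end, add FOLLOW(P) = { ), [, bool, int }.
Union: FOLLOW(V) = { ), [, bool, int }.

{ ), [, bool, int }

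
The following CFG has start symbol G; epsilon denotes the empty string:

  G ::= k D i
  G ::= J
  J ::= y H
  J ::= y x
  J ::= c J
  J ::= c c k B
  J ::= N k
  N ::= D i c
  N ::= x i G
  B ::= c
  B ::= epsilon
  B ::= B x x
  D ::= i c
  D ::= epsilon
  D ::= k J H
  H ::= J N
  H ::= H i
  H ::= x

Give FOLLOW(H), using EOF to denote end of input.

{ EOF, c, i, k, x, y }

In J ::= y H: H is at the end, add FOLLOW(J) = { EOF, c, i, k, x, y }.
In D ::= k J H: H is at the end, add FOLLOW(D) = { i }.
In H ::= H i: add FIRST(i) = { i }.
Union: FOLLOW(H) = { EOF, c, i, k, x, y }.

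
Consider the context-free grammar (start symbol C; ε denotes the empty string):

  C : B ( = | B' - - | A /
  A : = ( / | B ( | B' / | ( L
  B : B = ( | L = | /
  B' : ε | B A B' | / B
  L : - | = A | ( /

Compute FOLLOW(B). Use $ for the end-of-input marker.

In C : B ( =: add FIRST(( =) = { ( }.
In A : B (: add FIRST(() = { ( }.
In B : B = (: add FIRST(= () = { = }.
In B' : B A B': add FIRST(A B') = { (, -, /, = }.
In B' : / B: B is at the end, add FOLLOW(B') = { -, / }.
Union: FOLLOW(B) = { (, -, /, = }.

{ (, -, /, = }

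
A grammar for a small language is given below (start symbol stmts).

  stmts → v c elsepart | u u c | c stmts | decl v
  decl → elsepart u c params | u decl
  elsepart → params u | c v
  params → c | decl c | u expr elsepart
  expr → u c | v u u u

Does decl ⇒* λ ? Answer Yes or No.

No

No nonterminal in this grammar is nullable.
No production of decl has an RHS whose symbols are all nullable, so decl is not nullable.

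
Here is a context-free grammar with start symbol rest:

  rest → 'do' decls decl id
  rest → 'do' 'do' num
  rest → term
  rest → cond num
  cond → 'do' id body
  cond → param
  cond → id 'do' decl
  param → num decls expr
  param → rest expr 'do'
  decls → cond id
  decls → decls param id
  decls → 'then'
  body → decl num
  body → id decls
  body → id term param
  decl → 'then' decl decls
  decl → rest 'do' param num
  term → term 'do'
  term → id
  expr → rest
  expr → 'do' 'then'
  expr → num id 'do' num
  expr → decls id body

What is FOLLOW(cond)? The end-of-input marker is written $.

In rest → cond num: add FIRST(num) = { num }.
In decls → cond id: add FIRST(id) = { id }.
Union: FOLLOW(cond) = { id, num }.

{ id, num }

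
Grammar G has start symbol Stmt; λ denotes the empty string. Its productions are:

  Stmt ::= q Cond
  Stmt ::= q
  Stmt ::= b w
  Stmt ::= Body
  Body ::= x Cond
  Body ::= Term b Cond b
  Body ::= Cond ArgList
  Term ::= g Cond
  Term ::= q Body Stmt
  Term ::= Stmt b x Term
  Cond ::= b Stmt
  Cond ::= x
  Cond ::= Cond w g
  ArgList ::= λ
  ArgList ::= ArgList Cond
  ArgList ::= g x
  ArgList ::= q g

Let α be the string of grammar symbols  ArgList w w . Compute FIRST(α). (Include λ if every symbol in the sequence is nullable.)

Add FIRST(ArgList)\{λ} = { b, g, q, x }; ArgList is nullable, continue.
w is a terminal; add {w} and stop.

{ b, g, q, w, x }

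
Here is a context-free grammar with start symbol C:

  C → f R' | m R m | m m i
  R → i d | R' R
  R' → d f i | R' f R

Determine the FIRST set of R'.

{ d }

R' → d f i contributes {d}.
From R' → R' f R: add FIRST(R') = { d }.
Union: FIRST(R') = { d }.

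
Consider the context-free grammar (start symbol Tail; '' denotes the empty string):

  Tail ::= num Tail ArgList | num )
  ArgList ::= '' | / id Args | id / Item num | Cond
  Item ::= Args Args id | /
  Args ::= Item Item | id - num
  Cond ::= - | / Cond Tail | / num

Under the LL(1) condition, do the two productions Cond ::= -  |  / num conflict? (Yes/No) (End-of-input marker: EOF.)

FIRST(-) = { - } and FIRST(/ num) = { / }.
The FIRST sets are disjoint and neither alternative is nullable — no conflict.

No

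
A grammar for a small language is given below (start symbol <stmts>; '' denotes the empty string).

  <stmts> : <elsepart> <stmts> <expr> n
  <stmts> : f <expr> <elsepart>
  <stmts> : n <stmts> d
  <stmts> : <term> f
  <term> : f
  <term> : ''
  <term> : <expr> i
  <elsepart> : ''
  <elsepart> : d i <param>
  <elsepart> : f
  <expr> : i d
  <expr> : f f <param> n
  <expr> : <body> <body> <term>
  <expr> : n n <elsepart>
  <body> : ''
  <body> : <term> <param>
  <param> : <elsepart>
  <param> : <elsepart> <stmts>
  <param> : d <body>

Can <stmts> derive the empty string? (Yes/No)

Nullable nonterminals: <body>, <elsepart>, <expr>, <param>, <term>.
No production of <stmts> has an RHS whose symbols are all nullable, so <stmts> is not nullable.

No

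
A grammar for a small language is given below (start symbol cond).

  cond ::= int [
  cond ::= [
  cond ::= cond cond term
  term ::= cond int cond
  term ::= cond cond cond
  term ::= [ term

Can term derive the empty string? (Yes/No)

No nonterminal in this grammar is nullable.
No production of term has an RHS whose symbols are all nullable, so term is not nullable.

No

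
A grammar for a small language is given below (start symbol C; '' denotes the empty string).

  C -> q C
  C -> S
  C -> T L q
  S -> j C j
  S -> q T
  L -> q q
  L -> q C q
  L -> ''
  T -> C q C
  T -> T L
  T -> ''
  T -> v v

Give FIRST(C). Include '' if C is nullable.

{ j, q, v }

C -> q C contributes {q}.
From C -> S: add FIRST(S) = { j, q }.
From C -> T L q: T, L nullable, take FIRST(T) ∪ FIRST(L) ∪ {q} = { j, q, v }.
Union: FIRST(C) = { j, q, v }.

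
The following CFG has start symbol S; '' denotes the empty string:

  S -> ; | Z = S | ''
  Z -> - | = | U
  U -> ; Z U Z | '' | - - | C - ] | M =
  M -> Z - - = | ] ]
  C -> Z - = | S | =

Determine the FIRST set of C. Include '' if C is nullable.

From C -> Z - =: Z nullable, take FIRST(Z) ∪ {-} = { -, ;, =, ] }.
From C -> S: add FIRST(S) = { -, ;, =, ], '' } (including '' since S is nullable).
C -> = contributes {=}.
Union: FIRST(C) = { -, ;, =, ], '' }.

{ -, ;, =, ], '' }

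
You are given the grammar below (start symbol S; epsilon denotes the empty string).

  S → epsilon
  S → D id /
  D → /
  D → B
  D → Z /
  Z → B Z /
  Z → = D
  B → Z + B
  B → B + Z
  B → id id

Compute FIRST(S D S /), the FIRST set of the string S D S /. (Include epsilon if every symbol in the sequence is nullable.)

Add FIRST(S)\{epsilon} = { /, =, id }; S is nullable, continue.
Add FIRST(D) = { /, =, id }; D is not nullable, stop.

{ /, =, id }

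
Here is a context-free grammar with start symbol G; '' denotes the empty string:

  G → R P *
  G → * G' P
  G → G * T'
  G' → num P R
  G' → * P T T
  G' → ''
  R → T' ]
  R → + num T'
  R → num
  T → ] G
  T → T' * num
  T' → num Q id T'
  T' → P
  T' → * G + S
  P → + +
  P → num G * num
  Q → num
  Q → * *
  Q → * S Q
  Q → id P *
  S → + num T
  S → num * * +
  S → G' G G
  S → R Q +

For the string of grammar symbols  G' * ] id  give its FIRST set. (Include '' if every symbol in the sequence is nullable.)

{ *, num }

Add FIRST(G')\{''} = { *, num }; G' is nullable, continue.
* is a terminal; add {*} and stop.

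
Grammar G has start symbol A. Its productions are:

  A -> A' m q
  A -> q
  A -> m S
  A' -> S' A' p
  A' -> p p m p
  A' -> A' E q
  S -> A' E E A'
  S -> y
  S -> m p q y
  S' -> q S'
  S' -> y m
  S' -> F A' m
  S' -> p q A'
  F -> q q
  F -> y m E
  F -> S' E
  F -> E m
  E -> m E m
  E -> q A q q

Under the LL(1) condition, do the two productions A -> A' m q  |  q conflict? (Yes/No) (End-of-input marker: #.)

FIRST(A' m q) = { m, p, q, y } and FIRST(q) = { q }.
Both contain q, so the two alternatives are not disjoint — LL(1) conflict.

Yes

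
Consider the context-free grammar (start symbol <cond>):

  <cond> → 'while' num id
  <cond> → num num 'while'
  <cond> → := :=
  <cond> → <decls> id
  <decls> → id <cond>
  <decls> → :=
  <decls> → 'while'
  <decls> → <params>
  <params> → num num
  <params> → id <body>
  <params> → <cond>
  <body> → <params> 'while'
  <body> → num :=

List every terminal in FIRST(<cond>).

<cond> → 'while' num id contributes {'while'}.
<cond> → num num 'while' contributes {num}.
<cond> → := := contributes {:=}.
From <cond> → <decls> id: add FIRST(<decls>) = { 'while', :=, id, num }.
Union: FIRST(<cond>) = { 'while', :=, id, num }.

{ 'while', :=, id, num }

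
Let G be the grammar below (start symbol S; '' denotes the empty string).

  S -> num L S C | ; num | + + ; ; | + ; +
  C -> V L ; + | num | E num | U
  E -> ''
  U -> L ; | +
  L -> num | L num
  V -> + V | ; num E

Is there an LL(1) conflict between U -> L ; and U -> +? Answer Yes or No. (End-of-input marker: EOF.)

FIRST(L ;) = { num } and FIRST(+) = { + }.
The FIRST sets are disjoint and neither alternative is nullable — no conflict.

No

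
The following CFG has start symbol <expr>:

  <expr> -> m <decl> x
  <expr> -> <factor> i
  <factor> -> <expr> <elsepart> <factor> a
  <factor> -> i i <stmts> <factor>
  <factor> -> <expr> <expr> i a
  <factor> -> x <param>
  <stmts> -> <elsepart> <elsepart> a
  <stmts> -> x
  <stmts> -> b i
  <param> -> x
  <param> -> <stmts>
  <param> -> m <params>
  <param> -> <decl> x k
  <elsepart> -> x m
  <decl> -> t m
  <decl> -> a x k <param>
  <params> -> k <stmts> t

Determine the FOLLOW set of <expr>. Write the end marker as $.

<expr> is the start symbol, so $ ∈ FOLLOW(<expr>).
In <factor> -> <expr> <elsepart> <factor> a: add FIRST(<elsepart> <factor> a) = { x }.
In <factor> -> <expr> <expr> i a: add FIRST(<expr> i a) = { i, m, x }.
In <factor> -> <expr> <expr> i a: add FIRST(i a) = { i }.
Union: FOLLOW(<expr>) = { $, i, m, x }.

{ $, i, m, x }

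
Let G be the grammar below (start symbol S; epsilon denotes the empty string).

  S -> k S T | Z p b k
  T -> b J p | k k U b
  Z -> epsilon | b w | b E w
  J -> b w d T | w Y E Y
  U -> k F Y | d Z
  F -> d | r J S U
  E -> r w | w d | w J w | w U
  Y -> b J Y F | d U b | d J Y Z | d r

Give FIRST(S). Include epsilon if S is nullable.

S -> k S T contributes {k}.
From S -> Z p b k: Z nullable, take FIRST(Z) ∪ {p} = { b, p }.
Union: FIRST(S) = { b, k, p }.

{ b, k, p }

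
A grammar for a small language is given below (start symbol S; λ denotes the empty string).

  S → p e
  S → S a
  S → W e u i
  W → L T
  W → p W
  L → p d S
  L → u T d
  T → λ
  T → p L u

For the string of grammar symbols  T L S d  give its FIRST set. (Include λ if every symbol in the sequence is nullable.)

{ p, u }

Add FIRST(T)\{λ} = { p }; T is nullable, continue.
Add FIRST(L) = { p, u }; L is not nullable, stop.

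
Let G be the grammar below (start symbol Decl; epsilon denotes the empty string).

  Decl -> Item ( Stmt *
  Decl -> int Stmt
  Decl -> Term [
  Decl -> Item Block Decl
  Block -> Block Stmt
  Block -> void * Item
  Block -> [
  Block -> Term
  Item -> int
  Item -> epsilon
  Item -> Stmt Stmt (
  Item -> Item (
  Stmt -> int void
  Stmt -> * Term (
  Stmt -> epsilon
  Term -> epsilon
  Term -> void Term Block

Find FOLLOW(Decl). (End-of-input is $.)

{ $ }

Decl is the start symbol, so $ ∈ FOLLOW(Decl).
In Decl -> Item Block Decl: Decl is at the end, add FOLLOW(Decl) = { $ }.
Union: FOLLOW(Decl) = { $ }.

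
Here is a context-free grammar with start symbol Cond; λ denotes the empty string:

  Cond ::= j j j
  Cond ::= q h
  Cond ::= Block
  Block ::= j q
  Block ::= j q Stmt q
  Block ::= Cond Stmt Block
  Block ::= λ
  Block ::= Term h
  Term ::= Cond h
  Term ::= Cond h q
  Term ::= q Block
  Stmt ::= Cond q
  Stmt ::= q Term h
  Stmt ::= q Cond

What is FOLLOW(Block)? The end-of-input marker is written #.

In Cond ::= Block: Block is at the end, add FOLLOW(Cond) = { #, h, j, q }.
In Block ::= Cond Stmt Block: Block is at the end, add FOLLOW(Block) = { #, h, j, q }.
In Term ::= q Block: Block is at the end, add FOLLOW(Term) = { h }.
Union: FOLLOW(Block) = { #, h, j, q }.

{ #, h, j, q }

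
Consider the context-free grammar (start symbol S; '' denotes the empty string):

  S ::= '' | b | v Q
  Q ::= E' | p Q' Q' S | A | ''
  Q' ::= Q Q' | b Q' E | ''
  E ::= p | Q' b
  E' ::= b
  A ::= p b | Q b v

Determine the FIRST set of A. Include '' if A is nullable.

A ::= p b contributes {p}.
From A ::= Q b v: Q nullable, take FIRST(Q) ∪ {b} = { b, p }.
Union: FIRST(A) = { b, p }.

{ b, p }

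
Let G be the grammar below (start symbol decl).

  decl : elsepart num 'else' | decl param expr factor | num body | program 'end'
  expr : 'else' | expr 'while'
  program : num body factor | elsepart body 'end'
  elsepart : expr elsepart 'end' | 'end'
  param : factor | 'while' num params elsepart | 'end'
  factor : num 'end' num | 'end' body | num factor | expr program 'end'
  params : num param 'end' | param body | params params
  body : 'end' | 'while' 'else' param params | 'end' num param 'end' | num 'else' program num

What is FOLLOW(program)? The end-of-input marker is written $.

{ 'end', num }

In decl : program 'end': add FIRST('end') = { 'end' }.
In factor : expr program 'end': add FIRST('end') = { 'end' }.
In body : num 'else' program num: add FIRST(num) = { num }.
Union: FOLLOW(program) = { 'end', num }.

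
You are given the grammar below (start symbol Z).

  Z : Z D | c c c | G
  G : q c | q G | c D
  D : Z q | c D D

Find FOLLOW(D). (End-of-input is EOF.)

In Z : Z D: D is at the end, add FOLLOW(Z) = { EOF, c, q }.
In G : c D: D is at the end, add FOLLOW(G) = { EOF, c, q }.
In D : c D D: add FIRST(D) = { c, q }.
In D : c D D: D is at the end, add FOLLOW(D) = { EOF, c, q }.
Union: FOLLOW(D) = { EOF, c, q }.

{ EOF, c, q }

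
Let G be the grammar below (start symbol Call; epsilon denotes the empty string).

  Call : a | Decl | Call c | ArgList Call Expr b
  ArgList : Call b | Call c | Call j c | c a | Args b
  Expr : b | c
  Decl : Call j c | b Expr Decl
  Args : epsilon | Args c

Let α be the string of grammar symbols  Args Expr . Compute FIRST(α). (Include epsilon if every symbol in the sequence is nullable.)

{ b, c }

Add FIRST(Args)\{epsilon} = { c }; Args is nullable, continue.
Add FIRST(Expr) = { b, c }; Expr is not nullable, stop.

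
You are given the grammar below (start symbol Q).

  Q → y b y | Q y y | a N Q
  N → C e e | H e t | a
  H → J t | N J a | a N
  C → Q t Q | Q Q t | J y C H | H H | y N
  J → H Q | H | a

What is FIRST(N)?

{ a, y }

From N → C e e: add FIRST(C) = { a, y }.
From N → H e t: add FIRST(H) = { a, y }.
N → a contributes {a}.
Union: FIRST(N) = { a, y }.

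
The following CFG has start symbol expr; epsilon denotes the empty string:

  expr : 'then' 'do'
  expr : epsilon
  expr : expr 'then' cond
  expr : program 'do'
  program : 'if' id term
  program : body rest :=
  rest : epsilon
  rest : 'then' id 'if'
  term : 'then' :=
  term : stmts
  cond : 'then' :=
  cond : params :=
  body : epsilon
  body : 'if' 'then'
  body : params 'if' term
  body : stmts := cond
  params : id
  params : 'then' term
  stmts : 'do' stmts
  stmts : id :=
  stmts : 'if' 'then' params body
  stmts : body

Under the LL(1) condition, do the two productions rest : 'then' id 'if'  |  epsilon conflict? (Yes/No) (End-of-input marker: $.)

FIRST('then' id 'if') = { 'then' } and FIRST(epsilon) = { epsilon }.
The second is nullable but FOLLOW(rest) = { := } is disjoint from FIRST of the first.

No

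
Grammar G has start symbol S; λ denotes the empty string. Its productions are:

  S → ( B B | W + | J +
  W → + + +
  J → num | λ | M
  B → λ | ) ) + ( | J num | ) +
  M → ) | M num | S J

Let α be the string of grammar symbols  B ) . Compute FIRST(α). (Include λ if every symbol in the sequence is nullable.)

{ (, ), +, num }

Add FIRST(B)\{λ} = { (, ), +, num }; B is nullable, continue.
) is a terminal; add {)} and stop.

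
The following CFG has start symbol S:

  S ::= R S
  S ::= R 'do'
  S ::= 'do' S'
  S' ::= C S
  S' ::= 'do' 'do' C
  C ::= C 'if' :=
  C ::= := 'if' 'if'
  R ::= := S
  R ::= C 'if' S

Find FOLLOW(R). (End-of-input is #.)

{ 'do', := }

In S ::= R S: add FIRST(S) = { 'do', := }.
In S ::= R 'do': add FIRST('do') = { 'do' }.
Union: FOLLOW(R) = { 'do', := }.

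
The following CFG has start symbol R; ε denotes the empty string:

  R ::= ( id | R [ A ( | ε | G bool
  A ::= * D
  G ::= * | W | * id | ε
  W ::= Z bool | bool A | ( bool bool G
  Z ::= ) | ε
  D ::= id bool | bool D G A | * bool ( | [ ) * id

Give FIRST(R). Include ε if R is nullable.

R ::= ( id contributes {(}.
From R ::= R [ A (: R nullable, take FIRST(R) ∪ {[} = { (, ), *, [, bool }.
R ::= ε contributes ε.
From R ::= G bool: G nullable, take FIRST(G) ∪ {bool} = { (, ), *, bool }.
Union: FIRST(R) = { (, ), *, [, bool, ε }.

{ (, ), *, [, bool, ε }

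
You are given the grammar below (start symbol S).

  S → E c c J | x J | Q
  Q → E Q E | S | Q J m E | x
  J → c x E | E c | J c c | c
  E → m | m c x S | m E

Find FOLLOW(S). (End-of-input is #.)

{ #, c, m, x }

S is the start symbol, so # ∈ FOLLOW(S).
In Q → S: S is at the end, add FOLLOW(Q) = { #, c, m, x }.
In E → m c x S: S is at the end, add FOLLOW(E) = { #, c, m, x }.
Union: FOLLOW(S) = { #, c, m, x }.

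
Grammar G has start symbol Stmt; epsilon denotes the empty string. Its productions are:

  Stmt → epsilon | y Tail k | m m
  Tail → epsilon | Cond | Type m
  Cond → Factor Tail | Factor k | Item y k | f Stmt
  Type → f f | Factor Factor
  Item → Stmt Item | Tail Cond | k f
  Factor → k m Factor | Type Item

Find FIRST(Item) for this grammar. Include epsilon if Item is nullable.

From Item → Stmt Item: Stmt nullable, take FIRST(Stmt) ∪ FIRST(Item) = { f, k, m, y }.
From Item → Tail Cond: Tail nullable, take FIRST(Tail) ∪ FIRST(Cond) = { f, k, m, y }.
Item → k f contributes {k}.
Union: FIRST(Item) = { f, k, m, y }.

{ f, k, m, y }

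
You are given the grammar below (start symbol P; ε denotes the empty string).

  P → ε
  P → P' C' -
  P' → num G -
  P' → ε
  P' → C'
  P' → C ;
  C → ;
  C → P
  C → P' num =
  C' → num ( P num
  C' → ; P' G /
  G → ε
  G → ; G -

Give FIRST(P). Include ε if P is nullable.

P → ε contributes ε.
From P → P' C' -: P' nullable, take FIRST(P') ∪ FIRST(C') = { ;, num }.
Union: FIRST(P) = { ;, num, ε }.

{ ;, num, ε }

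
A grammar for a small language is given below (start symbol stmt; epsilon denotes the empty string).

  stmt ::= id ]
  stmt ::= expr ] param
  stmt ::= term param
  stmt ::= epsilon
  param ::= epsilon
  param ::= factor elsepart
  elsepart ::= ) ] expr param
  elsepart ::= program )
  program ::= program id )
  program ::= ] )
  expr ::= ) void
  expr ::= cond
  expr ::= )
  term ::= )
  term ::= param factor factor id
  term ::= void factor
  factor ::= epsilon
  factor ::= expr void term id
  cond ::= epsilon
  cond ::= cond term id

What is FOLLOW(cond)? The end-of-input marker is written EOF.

In expr ::= cond: cond is at the end, add FOLLOW(expr) = { EOF, ), ], id, void }.
In cond ::= cond term id: add FIRST(term id) = { ), ], id, void }.
Union: FOLLOW(cond) = { EOF, ), ], id, void }.

{ EOF, ), ], id, void }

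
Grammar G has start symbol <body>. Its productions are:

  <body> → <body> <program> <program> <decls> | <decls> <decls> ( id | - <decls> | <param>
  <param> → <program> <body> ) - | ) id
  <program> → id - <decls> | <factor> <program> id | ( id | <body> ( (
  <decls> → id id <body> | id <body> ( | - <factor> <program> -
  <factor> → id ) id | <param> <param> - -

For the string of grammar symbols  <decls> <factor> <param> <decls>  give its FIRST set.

Add FIRST(<decls>) = { -, id }; <decls> is not nullable, stop.

{ -, id }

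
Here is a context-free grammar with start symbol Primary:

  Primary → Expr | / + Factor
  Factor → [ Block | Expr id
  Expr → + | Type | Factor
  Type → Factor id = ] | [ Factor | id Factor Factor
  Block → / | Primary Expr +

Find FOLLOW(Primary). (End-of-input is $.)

{ $, +, [, id }

Primary is the start symbol, so $ ∈ FOLLOW(Primary).
In Block → Primary Expr +: add FIRST(Expr +) = { +, [, id }.
Union: FOLLOW(Primary) = { $, +, [, id }.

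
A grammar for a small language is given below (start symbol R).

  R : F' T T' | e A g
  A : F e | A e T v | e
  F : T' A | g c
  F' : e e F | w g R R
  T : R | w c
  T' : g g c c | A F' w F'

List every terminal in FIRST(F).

{ e, g }

From F : T' A: add FIRST(T') = { e, g }.
F : g c contributes {g}.
Union: FIRST(F) = { e, g }.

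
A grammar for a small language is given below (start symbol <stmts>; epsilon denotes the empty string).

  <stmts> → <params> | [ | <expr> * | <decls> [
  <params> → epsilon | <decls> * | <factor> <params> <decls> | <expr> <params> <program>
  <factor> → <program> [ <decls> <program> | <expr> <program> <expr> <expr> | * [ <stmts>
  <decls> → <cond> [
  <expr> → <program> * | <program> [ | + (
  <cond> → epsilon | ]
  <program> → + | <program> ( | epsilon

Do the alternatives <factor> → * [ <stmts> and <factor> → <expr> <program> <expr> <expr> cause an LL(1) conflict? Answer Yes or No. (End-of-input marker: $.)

FIRST(* [ <stmts>) = { * } and FIRST(<expr> <program> <expr> <expr>) = { (, *, +, [ }.
Both contain *, so the two alternatives are not disjoint — LL(1) conflict.

Yes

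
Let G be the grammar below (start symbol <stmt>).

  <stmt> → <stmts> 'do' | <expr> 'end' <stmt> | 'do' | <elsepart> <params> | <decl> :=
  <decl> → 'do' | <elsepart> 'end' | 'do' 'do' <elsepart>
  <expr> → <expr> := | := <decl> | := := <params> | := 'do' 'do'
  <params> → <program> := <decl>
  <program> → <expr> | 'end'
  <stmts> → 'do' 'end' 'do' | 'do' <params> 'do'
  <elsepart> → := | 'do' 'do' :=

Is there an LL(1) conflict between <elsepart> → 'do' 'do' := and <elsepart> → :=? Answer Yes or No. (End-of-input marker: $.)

FIRST('do' 'do' :=) = { 'do' } and FIRST(:=) = { := }.
The FIRST sets are disjoint and neither alternative is nullable — no conflict.

No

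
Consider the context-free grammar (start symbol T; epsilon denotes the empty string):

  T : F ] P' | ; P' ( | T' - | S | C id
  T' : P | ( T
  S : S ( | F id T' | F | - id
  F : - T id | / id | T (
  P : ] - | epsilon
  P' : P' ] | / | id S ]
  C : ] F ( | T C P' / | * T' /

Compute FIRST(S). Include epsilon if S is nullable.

From S : S (: add FIRST(S) = { (, *, -, /, ;, ] }.
From S : F id T': add FIRST(F) = { (, *, -, /, ;, ] }.
From S : F: add FIRST(F) = { (, *, -, /, ;, ] }.
S : - id contributes {-}.
Union: FIRST(S) = { (, *, -, /, ;, ] }.

{ (, *, -, /, ;, ] }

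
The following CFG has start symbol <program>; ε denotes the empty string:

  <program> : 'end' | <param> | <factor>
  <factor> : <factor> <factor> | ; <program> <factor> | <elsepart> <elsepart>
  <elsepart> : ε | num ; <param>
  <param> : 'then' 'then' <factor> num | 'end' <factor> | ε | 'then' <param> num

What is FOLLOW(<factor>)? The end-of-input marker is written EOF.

In <program> : <factor>: <factor> is at the end, add FOLLOW(<program>) = { EOF, ;, num }.
In <factor> : <factor> <factor>: add FIRST(<factor>)\{ε} = { ;, num }.
  Since <factor> is nullable, also add FOLLOW(<factor>) = { EOF, ;, num }.
In <factor> : <factor> <factor>: <factor> is at the end, add FOLLOW(<factor>) = { EOF, ;, num }.
In <factor> : ; <program> <factor>: <factor> is at the end, add FOLLOW(<factor>) = { EOF, ;, num }.
In <param> : 'then' 'then' <factor> num: add FIRST(num) = { num }.
In <param> : 'end' <factor>: <factor> is at the end, add FOLLOW(<param>) = { EOF, ;, num }.
Union: FOLLOW(<factor>) = { EOF, ;, num }.

{ EOF, ;, num }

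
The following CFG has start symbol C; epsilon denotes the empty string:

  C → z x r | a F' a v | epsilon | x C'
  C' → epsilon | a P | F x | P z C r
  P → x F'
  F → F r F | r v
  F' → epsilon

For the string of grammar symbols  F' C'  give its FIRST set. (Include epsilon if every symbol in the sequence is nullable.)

{ a, r, x, epsilon }

Add FIRST(F')\{epsilon} = {  }; F' is nullable, continue.
Add FIRST(C')\{epsilon} = { a, r, x }; C' is nullable, continue.
Every symbol is nullable, so include epsilon.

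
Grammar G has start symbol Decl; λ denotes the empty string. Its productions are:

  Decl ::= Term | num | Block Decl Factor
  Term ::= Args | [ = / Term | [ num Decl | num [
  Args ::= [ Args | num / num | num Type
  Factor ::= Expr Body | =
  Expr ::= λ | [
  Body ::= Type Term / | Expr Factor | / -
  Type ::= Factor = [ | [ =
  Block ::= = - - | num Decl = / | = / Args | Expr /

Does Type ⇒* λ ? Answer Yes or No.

Nullable nonterminals: Expr.
No production of Type has an RHS whose symbols are all nullable, so Type is not nullable.

No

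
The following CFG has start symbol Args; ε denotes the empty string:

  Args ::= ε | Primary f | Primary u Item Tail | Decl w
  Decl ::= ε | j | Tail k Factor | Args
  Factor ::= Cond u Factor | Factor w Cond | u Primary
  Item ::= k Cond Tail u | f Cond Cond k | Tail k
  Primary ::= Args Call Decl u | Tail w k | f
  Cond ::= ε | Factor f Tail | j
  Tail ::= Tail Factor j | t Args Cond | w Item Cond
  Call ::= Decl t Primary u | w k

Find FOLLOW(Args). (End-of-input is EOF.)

{ EOF, f, j, k, t, u, w }

Args is the start symbol, so EOF ∈ FOLLOW(Args).
In Decl ::= Args: Args is at the end, add FOLLOW(Decl) = { t, u, w }.
In Primary ::= Args Call Decl u: add FIRST(Call Decl u) = { f, j, t, w }.
In Tail ::= t Args Cond: add FIRST(Cond)\{ε} = { j, u }.
  Since Cond is nullable, also add FOLLOW(Tail) = { EOF, f, j, k, t, u, w }.
Union: FOLLOW(Args) = { EOF, f, j, k, t, u, w }.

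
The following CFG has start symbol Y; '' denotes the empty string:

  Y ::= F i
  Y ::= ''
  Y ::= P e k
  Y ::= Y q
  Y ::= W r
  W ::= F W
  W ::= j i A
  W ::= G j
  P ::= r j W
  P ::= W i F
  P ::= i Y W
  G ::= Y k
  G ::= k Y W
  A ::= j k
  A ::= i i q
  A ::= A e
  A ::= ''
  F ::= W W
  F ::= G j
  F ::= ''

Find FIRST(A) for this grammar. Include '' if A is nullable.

{ e, i, j, '' }

A ::= j k contributes {j}.
A ::= i i q contributes {i}.
From A ::= A e: A nullable, take FIRST(A) ∪ {e} = { e, i, j }.
A ::= '' contributes ''.
Union: FIRST(A) = { e, i, j, '' }.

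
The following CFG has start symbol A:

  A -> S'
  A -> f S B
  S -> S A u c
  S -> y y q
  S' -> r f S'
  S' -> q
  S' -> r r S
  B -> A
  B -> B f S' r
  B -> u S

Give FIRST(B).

From B -> A: add FIRST(A) = { f, q, r }.
From B -> B f S' r: add FIRST(B) = { f, q, r, u }.
B -> u S contributes {u}.
Union: FIRST(B) = { f, q, r, u }.

{ f, q, r, u }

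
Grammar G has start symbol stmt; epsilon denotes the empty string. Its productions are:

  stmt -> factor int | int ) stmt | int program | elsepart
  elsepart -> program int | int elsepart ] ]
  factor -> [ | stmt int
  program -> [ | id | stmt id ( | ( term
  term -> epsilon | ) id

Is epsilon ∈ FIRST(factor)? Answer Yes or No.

Nullable nonterminals: term.
No production of factor has an RHS whose symbols are all nullable, so factor is not nullable.

No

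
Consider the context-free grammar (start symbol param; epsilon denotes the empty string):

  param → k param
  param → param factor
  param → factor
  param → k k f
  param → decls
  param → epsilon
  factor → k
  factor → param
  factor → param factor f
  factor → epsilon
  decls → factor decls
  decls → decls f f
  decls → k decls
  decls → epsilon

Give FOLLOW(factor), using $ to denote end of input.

In param → param factor: factor is at the end, add FOLLOW(param) = { $, f, k }.
In param → factor: factor is at the end, add FOLLOW(param) = { $, f, k }.
In factor → param factor f: add FIRST(f) = { f }.
In decls → factor decls: add FIRST(decls)\{epsilon} = { f, k }.
  Since decls is nullable, also add FOLLOW(decls) = { $, f, k }.
Union: FOLLOW(factor) = { $, f, k }.

{ $, f, k }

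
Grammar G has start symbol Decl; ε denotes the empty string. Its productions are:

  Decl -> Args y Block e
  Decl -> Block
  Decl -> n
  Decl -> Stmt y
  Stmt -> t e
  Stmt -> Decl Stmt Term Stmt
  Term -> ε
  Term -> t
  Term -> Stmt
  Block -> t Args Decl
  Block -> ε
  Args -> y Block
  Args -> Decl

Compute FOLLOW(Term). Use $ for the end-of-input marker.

{ n, t, y }

In Stmt -> Decl Stmt Term Stmt: add FIRST(Stmt) = { n, t, y }.
Union: FOLLOW(Term) = { n, t, y }.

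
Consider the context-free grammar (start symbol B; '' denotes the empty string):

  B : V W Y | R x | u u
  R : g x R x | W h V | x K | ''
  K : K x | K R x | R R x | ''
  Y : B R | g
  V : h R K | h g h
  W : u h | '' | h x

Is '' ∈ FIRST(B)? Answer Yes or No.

No

Nullable nonterminals: K, R, W.
No production of B has an RHS whose symbols are all nullable, so B is not nullable.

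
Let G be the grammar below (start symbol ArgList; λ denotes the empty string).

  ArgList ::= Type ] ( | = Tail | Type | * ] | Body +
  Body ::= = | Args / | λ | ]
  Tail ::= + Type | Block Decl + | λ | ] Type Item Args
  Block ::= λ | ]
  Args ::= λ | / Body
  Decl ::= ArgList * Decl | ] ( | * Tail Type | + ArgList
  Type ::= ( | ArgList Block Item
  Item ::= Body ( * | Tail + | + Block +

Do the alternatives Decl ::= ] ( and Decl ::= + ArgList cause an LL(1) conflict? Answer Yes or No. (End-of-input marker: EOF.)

No

FIRST(] () = { ] } and FIRST(+ ArgList) = { + }.
The FIRST sets are disjoint and neither alternative is nullable — no conflict.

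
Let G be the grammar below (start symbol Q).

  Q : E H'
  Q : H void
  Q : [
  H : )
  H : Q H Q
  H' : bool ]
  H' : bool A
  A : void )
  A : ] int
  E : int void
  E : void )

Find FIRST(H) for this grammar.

H : ) contributes {)}.
From H : Q H Q: add FIRST(Q) = { ), [, int, void }.
Union: FIRST(H) = { ), [, int, void }.

{ ), [, int, void }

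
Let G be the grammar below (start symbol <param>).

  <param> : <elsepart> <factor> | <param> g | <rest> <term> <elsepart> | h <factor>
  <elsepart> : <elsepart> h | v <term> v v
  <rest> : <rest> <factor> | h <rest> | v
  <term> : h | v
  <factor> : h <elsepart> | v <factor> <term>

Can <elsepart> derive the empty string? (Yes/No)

No nonterminal in this grammar is nullable.
No production of <elsepart> has an RHS whose symbols are all nullable, so <elsepart> is not nullable.

No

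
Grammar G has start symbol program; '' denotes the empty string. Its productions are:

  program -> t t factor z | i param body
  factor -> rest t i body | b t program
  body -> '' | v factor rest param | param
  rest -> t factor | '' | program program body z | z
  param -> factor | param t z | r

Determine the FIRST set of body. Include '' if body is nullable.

{ b, i, r, t, v, z, '' }

body -> '' contributes ''.
body -> v factor rest param contributes {v}.
From body -> param: add FIRST(param) = { b, i, r, t, z }.
Union: FIRST(body) = { b, i, r, t, v, z, '' }.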